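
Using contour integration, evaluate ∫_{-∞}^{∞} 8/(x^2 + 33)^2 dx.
Let f(z) = 8/(z^2 + 33)^2. The denominator has no real zeros and deg Q - deg P = 4 ≥ 2, so the integral of f over the upper semicircle |z| = R tends to 0 as R → ∞. Closing the contour in the upper half-plane,
  ∫_{-∞}^{∞} f(x) dx = 2πi · Σ Res(f, z_k)  over the poles with Im z_k > 0.

Zeros of the denominator: z^2 + 33 = 0 gives z = ±sqrt(33)*I.
Upper half-plane: z = sqrt(33)*I (a pole of order 2).

Write f(z) = g(z)/(z - sqrt(33)*I)^2 with g(z) = 8/(z + sqrt(33)*I)^2. For a double pole, Res(f, z₀) = g'(z₀):
  g'(z) = -16/(z + sqrt(33)*I)^3
  Res(f, sqrt(33)*I) = g'(sqrt(33)*I) = -2*sqrt(33)*I/1089

∫_{-∞}^{∞} f(x) dx = 2πi · (-2*sqrt(33)*I/1089) = 4*sqrt(33)*pi/1089

Final answer: 4*sqrt(33)*pi/1089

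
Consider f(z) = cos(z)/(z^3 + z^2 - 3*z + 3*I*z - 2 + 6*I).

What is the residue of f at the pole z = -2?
(5/34 - 3*I/34)*cos(2)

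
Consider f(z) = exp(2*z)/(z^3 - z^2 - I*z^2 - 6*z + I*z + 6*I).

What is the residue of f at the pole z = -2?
(2/25 - I/25)*exp(-4)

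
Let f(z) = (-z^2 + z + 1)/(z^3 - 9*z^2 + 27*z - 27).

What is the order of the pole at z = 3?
Factor the denominator:
  z^3 - 9*z^2 + 27*z - 27 = (z - 3)^3

The numerator P(z) = -z^2 + z + 1 has P(3) = -5 ≠ 0, so no factor of (z - 3) cancels.
Near z = 3 we can therefore write f(z) = g(z)/(z - 3)^3 with g analytic at 3 and g(3) ≠ 0 (g is just the numerator).

Hence z = 3 is a pole of order 3.

Final answer: 3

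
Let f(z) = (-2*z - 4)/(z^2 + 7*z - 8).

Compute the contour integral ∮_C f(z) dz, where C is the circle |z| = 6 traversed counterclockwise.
By the residue theorem, ∮_C f(z) dz = 2πi · (sum of the residues of f at the poles inside |z| = 6).

The denominator factors as (z + 8)*(z - 1), so the singularities of f are simple poles at z = -8, z = 1.
  |-8|² = 64 > 36 = 6², so this pole is outside the contour.
  |1|² = 1 < 36 = 6², so this pole is inside the contour.

With P(z) = -2*z - 4 and Q(z) = z^2 + 7*z - 8, each pole is simple, so Res(f, z₀) = P(z₀)/Q'(z₀) with Q'(z) = 2*z + 7.
  Res(f, 1) = P(1)/Q'(1) = (-6)/(9) = -2/3

∮_C f(z) dz = 2πi · (-2/3) = -4*I*pi/3

Final answer: -4*I*pi/3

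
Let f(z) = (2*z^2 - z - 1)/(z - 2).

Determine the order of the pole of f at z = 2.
1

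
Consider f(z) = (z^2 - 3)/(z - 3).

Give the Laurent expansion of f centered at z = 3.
6/(z - 3) + 6 + (z - 3)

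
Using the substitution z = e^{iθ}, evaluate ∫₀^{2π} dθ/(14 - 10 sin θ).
Call the integral J. The integrand is 2π-periodic and we integrate over a full period, so shifting θ does not change the value (θ → θ + π/2 turns sin θ into cos θ; θ → θ + π flips the sign of the trig term). Hence
  J = ∫₀^{2π} dθ/(14 + 10 cos θ).
Put z = e^{iθ}: then cos θ = (z + 1/z)/2, dθ = dz/(iz), and z runs once counterclockwise around |z| = 1:
  J = ∮_{|z|=1} 1/(14 + 10*(z + 1/z)/2) · dz/(iz) = (2/i) ∮_{|z|=1} dz/(10*z^2 + 28*z + 10).
The roots of 10*z^2 + 28*z + 10 are z = (-14 ± sqrt(14^2 - 10^2))/10, with sqrt(96) = 4*sqrt(6); their product is 1, so only z₊ = -7/5 + 2*sqrt(6)/5 lies inside the unit circle (z₋ = -7/5 - 2*sqrt(6)/5 lies outside).
z₊ is a simple zero of q(z) = 10*z^2 + 28*z + 10, so Res(1/q, z₊) = 1/q'(z₊) with q'(z) = 20*z + 28; and q'(z₊) = 10*(z₊ - z₋) = 8*sqrt(6).
Therefore J = (2/i) · 2πi · 1/(8*sqrt(6)) = 2*pi/(4*sqrt(6)) = sqrt(6)*pi/12

Final answer: sqrt(6)*pi/12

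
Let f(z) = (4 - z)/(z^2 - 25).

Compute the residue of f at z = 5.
Write f(z) = P(z)/Q(z) with P(z) = 4 - z and Q(z) = z^2 - 25.
The denominator factors as Q(z) = (z - 5)*(z + 5), so z = 5 is a simple zero of Q and P is analytic there; z = 5 is therefore a simple pole and
  Res(f, z₀) = P(z₀)/Q'(z₀).

Q'(z) = 2*z, so Q'(5) = 10.
P(5) = -1.

Res(f, 5) = (-1)/(10) = -1/10

Final answer: -1/10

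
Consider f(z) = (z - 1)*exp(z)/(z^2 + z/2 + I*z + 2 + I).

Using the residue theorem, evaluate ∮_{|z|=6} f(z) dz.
By the residue theorem, ∮_C f(z) dz = 2πi · (sum of the residues of f at the poles inside |z| = 6).

The denominator factors as (z + 2*I)*(z + 1/2 - I), so the singularities of f are simple poles at z = -2*I, z = -1/2 + I.
  |-2*I|² = 4 < 36 = 6², so this pole is inside the contour.
  |-1/2 + I|² = 5/4 < 36 = 6², so this pole is inside the contour.

With P(z) = (z - 1)*exp(z) and Q(z) = z^2 + z/2 + I*z + 2 + I, each pole is simple, so Res(f, z₀) = P(z₀)/Q'(z₀) with Q'(z) = 2*z + 1/2 + I.
  Res(f, -2*I) = P(-2*I)/Q'(-2*I) = ((-1 - 2*I)*exp(-2*I))/(1/2 - 3*I) = (22/37 - 16*I/37)*exp(-2*I)
  Res(f, -1/2 + I) = P(-1/2 + I)/Q'(-1/2 + I) = ((-3/2 + I)*exp(-1/2 + I))/(-1/2 + 3*I) = (15/37 + 16*I/37)*exp(-1/2 + I)

Sum of residues inside C: (22/37 - 16*I/37)*exp(-2*I) + (15/37 + 16*I/37)*exp(-1/2 + I)
∮_C f(z) dz = 2πi · ((22/37 - 16*I/37)*exp(-2*I) + (15/37 + 16*I/37)*exp(-1/2 + I)) = pi*(32/37 + 44*I/37)*exp(-2*I) + pi*(-32/37 + 30*I/37)*exp(-1/2 + I)

Final answer: pi*(32/37 + 44*I/37)*exp(-2*I) + pi*(-32/37 + 30*I/37)*exp(-1/2 + I)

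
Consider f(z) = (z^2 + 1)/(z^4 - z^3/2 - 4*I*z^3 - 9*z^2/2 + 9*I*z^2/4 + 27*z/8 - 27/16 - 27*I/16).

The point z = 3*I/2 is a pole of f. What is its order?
Factor the denominator:
  z^4 - z^3/2 - 4*I*z^3 - 9*z^2/2 + 9*I*z^2/4 + 27*z/8 - 27/16 - 27*I/16 = (z - 3*I/2)^3*(z - 1/2 + I/2)

The numerator P(z) = z^2 + 1 has P(3*I/2) = -5/4 ≠ 0, so no factor of (z - 3*I/2) cancels.
Near z = 3*I/2 we can therefore write f(z) = g(z)/(z - 3*I/2)^3 with g analytic at 3*I/2 and g(3*I/2) ≠ 0 (g is the numerator divided by the remaining denominator factors).

Hence z = 3*I/2 is a pole of order 3.

Final answer: 3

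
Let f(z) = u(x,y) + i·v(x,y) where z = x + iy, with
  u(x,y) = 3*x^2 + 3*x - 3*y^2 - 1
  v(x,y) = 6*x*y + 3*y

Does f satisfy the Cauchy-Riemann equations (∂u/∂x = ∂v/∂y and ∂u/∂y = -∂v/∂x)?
∂u/∂x = 6*x + 3
∂v/∂y = 6*x + 3
∂u/∂y = -6*y
∂v/∂x = 6*y
∂u/∂x = ∂v/∂y and ∂u/∂y = -∂v/∂x hold identically; f is analytic.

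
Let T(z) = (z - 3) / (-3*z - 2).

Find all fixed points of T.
T(z) = z means z - 3 = z*(-3*z - 2), i.e.
  -3*z^2 - 3*z + 3 = 0.
Discriminant: (-3)^2 - 4*(-3)*(3) = 45, so the roots are real.
  z = (3 ± sqrt(45))/(2*(-3))
Fixed points: {-sqrt(5)/2 - 1/2, -1/2 + sqrt(5)/2}

Final answer: {-sqrt(5)/2 - 1/2, -1/2 + sqrt(5)/2}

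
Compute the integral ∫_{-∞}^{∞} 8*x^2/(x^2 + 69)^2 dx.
Let f(z) = 8*z^2/(z^2 + 69)^2. The denominator has no real zeros and deg Q - deg P = 2 ≥ 2, so the integral of f over the upper semicircle |z| = R tends to 0 as R → ∞. Closing the contour in the upper half-plane,
  ∫_{-∞}^{∞} f(x) dx = 2πi · Σ Res(f, z_k)  over the poles with Im z_k > 0.

Zeros of the denominator: z^2 + 69 = 0 gives z = ±sqrt(69)*I.
Upper half-plane: z = sqrt(69)*I (a pole of order 2).

Write f(z) = g(z)/(z - sqrt(69)*I)^2 with g(z) = 8*z^2/(z + sqrt(69)*I)^2. For a double pole, Res(f, z₀) = g'(z₀):
  g'(z) = 16*sqrt(69)*I*z/(z + sqrt(69)*I)^3
  Res(f, sqrt(69)*I) = g'(sqrt(69)*I) = -2*sqrt(69)*I/69

∫_{-∞}^{∞} f(x) dx = 2πi · (-2*sqrt(69)*I/69) = 4*sqrt(69)*pi/69

Final answer: 4*sqrt(69)*pi/69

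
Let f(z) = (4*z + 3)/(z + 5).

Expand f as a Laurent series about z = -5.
Put w = z - (-5), i.e. z = w - 5. The denominator is w, so it suffices to rewrite the numerator in powers of w.

P(z) = 4*z + 3
P(w - 5) = -17 + 4*w

Dividing each term by w:
  f = -17/w + 4

Substituting back w = z + 5:
  f(z) = -17/(z + 5) + 4

The series is finite because the numerator is a polynomial; the negative powers form the principal part, and the coefficient of 1/(z + 5) gives Res(f, -5) = -17.

Final answer: -17/(z + 5) + 4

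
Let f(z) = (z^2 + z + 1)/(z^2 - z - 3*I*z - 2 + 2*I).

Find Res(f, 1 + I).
Write f(z) = P(z)/Q(z) with P(z) = z^2 + z + 1 and Q(z) = z^2 - z - 3*I*z - 2 + 2*I.
The denominator factors as Q(z) = (z - 2*I)*(z - 1 - I), so z = 1 + I is a simple zero of Q and P is analytic there; z = 1 + I is therefore a simple pole and
  Res(f, z₀) = P(z₀)/Q'(z₀).

Q'(z) = 2*z - 1 - 3*I, so Q'(1 + I) = 1 - I.
P(1 + I) = 2 + 3*I.

Res(f, 1 + I) = (2 + 3*I)/(1 - I) = -1/2 + 5*I/2

Final answer: -1/2 + 5*I/2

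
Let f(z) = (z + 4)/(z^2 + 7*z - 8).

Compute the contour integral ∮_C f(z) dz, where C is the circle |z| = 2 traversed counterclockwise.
By the residue theorem, ∮_C f(z) dz = 2πi · (sum of the residues of f at the poles inside |z| = 2).

The denominator factors as (z - 1)*(z + 8), so the singularities of f are simple poles at z = 1, z = -8.
  |1|² = 1 < 4 = 2², so this pole is inside the contour.
  |-8|² = 64 > 4 = 2², so this pole is outside the contour.

With P(z) = z + 4 and Q(z) = z^2 + 7*z - 8, each pole is simple, so Res(f, z₀) = P(z₀)/Q'(z₀) with Q'(z) = 2*z + 7.
  Res(f, 1) = P(1)/Q'(1) = (5)/(9) = 5/9

∮_C f(z) dz = 2πi · (5/9) = 10*I*pi/9

Final answer: 10*I*pi/9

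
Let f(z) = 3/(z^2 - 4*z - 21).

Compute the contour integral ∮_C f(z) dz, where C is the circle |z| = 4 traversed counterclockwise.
By the residue theorem, ∮_C f(z) dz = 2πi · (sum of the residues of f at the poles inside |z| = 4).

The denominator factors as (z - 7)*(z + 3), so the singularities of f are simple poles at z = 7, z = -3.
  |7|² = 49 > 16 = 4², so this pole is outside the contour.
  |-3|² = 9 < 16 = 4², so this pole is inside the contour.

With P(z) = 3 and Q(z) = z^2 - 4*z - 21, each pole is simple, so Res(f, z₀) = P(z₀)/Q'(z₀) with Q'(z) = 2*z - 4.
  Res(f, -3) = P(-3)/Q'(-3) = (3)/(-10) = -3/10

∮_C f(z) dz = 2πi · (-3/10) = -3*I*pi/5

Final answer: -3*I*pi/5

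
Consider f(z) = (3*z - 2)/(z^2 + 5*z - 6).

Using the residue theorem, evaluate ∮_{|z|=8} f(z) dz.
6*I*pi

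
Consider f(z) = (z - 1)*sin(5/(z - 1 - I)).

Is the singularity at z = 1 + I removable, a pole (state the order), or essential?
Let u = z - 1 - I. Then
  sin(5/u) = Σ_{k≥0} (-1)^k (5)^(2k+1)/((2k+1)!·u^(2k+1)) = 5/u - 125/(6*u^3) + 625/(24*u^5) + ...
which has infinitely many negative powers of u, so sin(5/(z - 1 - I)) has an essential singularity at z = 1 + I.
The extra factor z - 1 is a nonzero polynomial; if the product had at most a pole at z = 1 + I, dividing by that polynomial would leave sin(5/(z - 1 - I)) with at most a pole too — contradiction. (Equivalently, the product's Laurent series still has infinitely many negative powers.)
So the singularity is essential.

Final answer: essential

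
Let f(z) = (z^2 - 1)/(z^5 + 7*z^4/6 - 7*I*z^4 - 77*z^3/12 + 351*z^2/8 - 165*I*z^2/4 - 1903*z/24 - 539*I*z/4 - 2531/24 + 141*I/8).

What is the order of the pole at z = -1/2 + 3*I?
3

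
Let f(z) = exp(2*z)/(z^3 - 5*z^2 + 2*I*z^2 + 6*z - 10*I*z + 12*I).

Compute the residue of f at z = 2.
Write f(z) = P(z)/Q(z) with P(z) = exp(2*z) and Q(z) = z^3 - 5*z^2 + 2*I*z^2 + 6*z - 10*I*z + 12*I.
The denominator factors as Q(z) = (z - 2)*(z - 3)*(z + 2*I), so z = 2 is a simple zero of Q and P is analytic there; z = 2 is therefore a simple pole and
  Res(f, z₀) = P(z₀)/Q'(z₀).

Q'(z) = 3*z^2 - 10*z + 4*I*z + 6 - 10*I, so Q'(2) = -2 - 2*I.
P(2) = exp(4).

Res(f, 2) = (exp(4))/(-2 - 2*I) = (-1/4 + I/4)*exp(4)

Final answer: (-1/4 + I/4)*exp(4)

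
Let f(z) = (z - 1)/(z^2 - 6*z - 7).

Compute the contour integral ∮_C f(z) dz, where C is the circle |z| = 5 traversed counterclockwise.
By the residue theorem, ∮_C f(z) dz = 2πi · (sum of the residues of f at the poles inside |z| = 5).

The denominator factors as (z - 7)*(z + 1), so the singularities of f are simple poles at z = 7, z = -1.
  |7|² = 49 > 25 = 5², so this pole is outside the contour.
  |-1|² = 1 < 25 = 5², so this pole is inside the contour.

With P(z) = z - 1 and Q(z) = z^2 - 6*z - 7, each pole is simple, so Res(f, z₀) = P(z₀)/Q'(z₀) with Q'(z) = 2*z - 6.
  Res(f, -1) = P(-1)/Q'(-1) = (-2)/(-8) = 1/4

∮_C f(z) dz = 2πi · (1/4) = I*pi/2

Final answer: I*pi/2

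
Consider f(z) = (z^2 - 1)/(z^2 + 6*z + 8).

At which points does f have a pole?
The singularities of f are the zeros of the denominator. Factoring,
  z^2 + 6*z + 8 = (z + 2)*(z + 4)
so the candidates are z = -2, z = -4.

Check the numerator P(z) = z^2 - 1 at each one:
  P(-2) = 3 ≠ 0, so z = -2 is a (simple) pole.
  P(-4) = 15 ≠ 0, so z = -4 is a (simple) pole.

Poles of f: {-4, -2}

Final answer: {-4, -2}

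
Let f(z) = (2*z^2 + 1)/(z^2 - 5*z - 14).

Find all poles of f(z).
The singularities of f are the zeros of the denominator. Factoring,
  z^2 - 5*z - 14 = (z + 2)*(z - 7)
so the candidates are z = -2, z = 7.

Check the numerator P(z) = 2*z^2 + 1 at each one:
  P(-2) = 9 ≠ 0, so z = -2 is a (simple) pole.
  P(7) = 99 ≠ 0, so z = 7 is a (simple) pole.

Poles of f: {-2, 7}

Final answer: {-2, 7}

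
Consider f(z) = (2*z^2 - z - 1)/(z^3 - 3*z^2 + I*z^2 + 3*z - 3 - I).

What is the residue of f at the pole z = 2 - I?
5/2 - I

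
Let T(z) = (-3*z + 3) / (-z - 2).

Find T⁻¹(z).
(-2*z - 3)/(z - 3)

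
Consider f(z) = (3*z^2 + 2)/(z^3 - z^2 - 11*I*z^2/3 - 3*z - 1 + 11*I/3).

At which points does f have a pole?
{-1, 1 + 2*I/3, 1 + 3*I}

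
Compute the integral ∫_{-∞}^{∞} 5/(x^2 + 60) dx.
sqrt(15)*pi/6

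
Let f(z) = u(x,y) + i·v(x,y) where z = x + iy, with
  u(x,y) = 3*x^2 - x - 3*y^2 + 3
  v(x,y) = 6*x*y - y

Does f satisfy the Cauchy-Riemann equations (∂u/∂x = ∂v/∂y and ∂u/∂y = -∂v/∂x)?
∂u/∂x = 6*x - 1
∂v/∂y = 6*x - 1
∂u/∂y = -6*y
∂v/∂x = 6*y
∂u/∂x = ∂v/∂y and ∂u/∂y = -∂v/∂x hold identically; f is analytic.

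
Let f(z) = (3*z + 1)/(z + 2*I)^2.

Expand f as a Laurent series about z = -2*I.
(1 - 6*I)/(z + 2*I)^2 + 3/(z + 2*I)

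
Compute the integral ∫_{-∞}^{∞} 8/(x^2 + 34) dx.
Let f(z) = 8/(z^2 + 34). The denominator has no real zeros and deg Q - deg P = 2 ≥ 2, so the integral of f over the upper semicircle |z| = R tends to 0 as R → ∞. Closing the contour in the upper half-plane,
  ∫_{-∞}^{∞} f(x) dx = 2πi · Σ Res(f, z_k)  over the poles with Im z_k > 0.

Zeros of the denominator: z^2 + 34 = 0 gives z = ±sqrt(34)*I.
Upper half-plane: z = sqrt(34)*I (simple).

Each pole is a simple zero of Q(z) = z^2 + 34, so Res(f, z₀) = P(z₀)/Q'(z₀) with P(z) = 8, Q'(z) = 2*z:
  Res(f, sqrt(34)*I) = (8)/(2*sqrt(34)*I) = -2*sqrt(34)*I/17

∫_{-∞}^{∞} f(x) dx = 2πi · (-2*sqrt(34)*I/17) = 4*sqrt(34)*pi/17

Final answer: 4*sqrt(34)*pi/17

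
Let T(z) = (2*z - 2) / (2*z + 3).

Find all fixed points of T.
T(z) = z means 2*z - 2 = z*(2*z + 3), i.e.
  2*z^2 + z + 2 = 0.
Discriminant: (1)^2 - 4*(2)*(2) = -15, so the roots are complex conjugates.
  z = (-1 ± I*sqrt(15))/(2*(2))
Fixed points: {-1/4 - sqrt(15)*I/4, -1/4 + sqrt(15)*I/4}

Final answer: {-1/4 - sqrt(15)*I/4, -1/4 + sqrt(15)*I/4}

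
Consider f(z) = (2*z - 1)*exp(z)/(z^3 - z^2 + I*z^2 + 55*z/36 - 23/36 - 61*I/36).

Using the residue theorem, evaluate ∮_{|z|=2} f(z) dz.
pi*(5088/6205 - 4536*I/6205)*exp(-1/2 + 2*I/3) + pi*(240/697 + 1944*I/3485)*exp(1 + I/3)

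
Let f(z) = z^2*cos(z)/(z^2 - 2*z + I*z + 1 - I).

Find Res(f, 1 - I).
Write f(z) = P(z)/Q(z) with P(z) = z^2*cos(z) and Q(z) = z^2 - 2*z + I*z + 1 - I.
The denominator factors as Q(z) = (z - 1 + I)*(z - 1), so z = 1 - I is a simple zero of Q and P is analytic there; z = 1 - I is therefore a simple pole and
  Res(f, z₀) = P(z₀)/Q'(z₀).

Q'(z) = 2*z - 2 + I, so Q'(1 - I) = -I.
P(1 - I) = -2*I*cos(1 - I).

Res(f, 1 - I) = (-2*I*cos(1 - I))/(-I) = 2*cos(1 - I)

Final answer: 2*cos(1 - I)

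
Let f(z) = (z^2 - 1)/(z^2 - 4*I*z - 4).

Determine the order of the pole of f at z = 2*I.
Factor the denominator:
  z^2 - 4*I*z - 4 = (z - 2*I)^2

The numerator P(z) = z^2 - 1 has P(2*I) = -5 ≠ 0, so no factor of (z - 2*I) cancels.
Near z = 2*I we can therefore write f(z) = g(z)/(z - 2*I)^2 with g analytic at 2*I and g(2*I) ≠ 0 (g is just the numerator).

Hence z = 2*I is a pole of order 2.

Final answer: 2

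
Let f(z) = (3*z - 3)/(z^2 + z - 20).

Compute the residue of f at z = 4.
Write f(z) = P(z)/Q(z) with P(z) = 3*z - 3 and Q(z) = z^2 + z - 20.
The denominator factors as Q(z) = (z - 4)*(z + 5), so z = 4 is a simple zero of Q and P is analytic there; z = 4 is therefore a simple pole and
  Res(f, z₀) = P(z₀)/Q'(z₀).

Q'(z) = 2*z + 1, so Q'(4) = 9.
P(4) = 9.

Res(f, 4) = (9)/(9) = 1

Final answer: 1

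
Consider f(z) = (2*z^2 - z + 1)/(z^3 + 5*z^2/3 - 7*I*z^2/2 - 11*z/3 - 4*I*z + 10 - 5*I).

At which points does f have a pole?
The singularities of f are the zeros of the denominator. Factoring,
  z^3 + 5*z^2/3 - 7*I*z^2/2 - 11*z/3 - 4*I*z + 10 - 5*I = (z - 1/3 + I)*(z - 1 - 3*I)*(z + 3 - 3*I/2)
so the candidates are z = 1/3 - I, z = 1 + 3*I, z = -3 + 3*I/2.

Check the numerator P(z) = 2*z^2 - z + 1 at each one:
  P(1/3 - I) = -10/9 - I/3 ≠ 0, so z = 1/3 - I is a (simple) pole.
  P(1 + 3*I) = -16 + 9*I ≠ 0, so z = 1 + 3*I is a (simple) pole.
  P(-3 + 3*I/2) = 35/2 - 39*I/2 ≠ 0, so z = -3 + 3*I/2 is a (simple) pole.

Poles of f: {-3 + 3*I/2, 1/3 - I, 1 + 3*I}

Final answer: {-3 + 3*I/2, 1/3 - I, 1 + 3*I}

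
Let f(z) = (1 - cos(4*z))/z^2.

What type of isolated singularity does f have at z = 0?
removable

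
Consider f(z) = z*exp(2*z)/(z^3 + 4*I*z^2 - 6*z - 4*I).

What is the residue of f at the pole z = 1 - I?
Write f(z) = P(z)/Q(z) with P(z) = z*exp(2*z) and Q(z) = z^3 + 4*I*z^2 - 6*z - 4*I.
The denominator factors as Q(z) = (z + 1 + I)*(z - 1 + I)*(z + 2*I), so z = 1 - I is a simple zero of Q and P is analytic there; z = 1 - I is therefore a simple pole and
  Res(f, z₀) = P(z₀)/Q'(z₀).

Q'(z) = 3*z^2 + 8*I*z - 6, so Q'(1 - I) = 2 + 2*I.
P(1 - I) = (1 - I)*exp(2 - 2*I).

Res(f, 1 - I) = ((1 - I)*exp(2 - 2*I))/(2 + 2*I) = -I*exp(2 - 2*I)/2

Final answer: -I*exp(2 - 2*I)/2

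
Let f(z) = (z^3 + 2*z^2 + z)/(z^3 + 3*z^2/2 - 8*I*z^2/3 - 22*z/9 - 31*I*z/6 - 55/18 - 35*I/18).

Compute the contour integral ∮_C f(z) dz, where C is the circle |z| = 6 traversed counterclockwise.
pi*(-16/3 + I)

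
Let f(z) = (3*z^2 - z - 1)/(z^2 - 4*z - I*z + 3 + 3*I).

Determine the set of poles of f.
The singularities of f are the zeros of the denominator. Factoring,
  z^2 - 4*z - I*z + 3 + 3*I = (z - 1 - I)*(z - 3)
so the candidates are z = 1 + I, z = 3.

Check the numerator P(z) = 3*z^2 - z - 1 at each one:
  P(1 + I) = -2 + 5*I ≠ 0, so z = 1 + I is a (simple) pole.
  P(3) = 23 ≠ 0, so z = 3 is a (simple) pole.

Poles of f: {1 + I, 3}

Final answer: {1 + I, 3}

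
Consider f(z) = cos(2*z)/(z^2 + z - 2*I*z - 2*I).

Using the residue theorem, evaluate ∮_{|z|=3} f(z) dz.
By the residue theorem, ∮_C f(z) dz = 2πi · (sum of the residues of f at the poles inside |z| = 3).

The denominator factors as (z - 2*I)*(z + 1), so the singularities of f are simple poles at z = 2*I, z = -1.
  |2*I|² = 4 < 9 = 3², so this pole is inside the contour.
  |-1|² = 1 < 9 = 3², so this pole is inside the contour.

With P(z) = cos(2*z) and Q(z) = z^2 + z - 2*I*z - 2*I, each pole is simple, so Res(f, z₀) = P(z₀)/Q'(z₀) with Q'(z) = 2*z + 1 - 2*I.
  Res(f, 2*I) = P(2*I)/Q'(2*I) = (cosh(4))/(1 + 2*I) = (1/5 - 2*I/5)*cosh(4)
  Res(f, -1) = P(-1)/Q'(-1) = (cos(2))/(-1 - 2*I) = (-1/5 + 2*I/5)*cos(2)

Sum of residues inside C: (1/5 - 2*I/5)*cosh(4) + (-1/5 + 2*I/5)*cos(2)
∮_C f(z) dz = 2πi · ((1/5 - 2*I/5)*cosh(4) + (-1/5 + 2*I/5)*cos(2)) = pi*(-4/5 - 2*I/5)*cos(2) + pi*(4/5 + 2*I/5)*cosh(4)

Final answer: pi*(-4/5 - 2*I/5)*cos(2) + pi*(4/5 + 2*I/5)*cosh(4)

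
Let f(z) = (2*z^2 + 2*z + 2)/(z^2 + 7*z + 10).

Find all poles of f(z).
The singularities of f are the zeros of the denominator. Factoring,
  z^2 + 7*z + 10 = (z + 5)*(z + 2)
so the candidates are z = -5, z = -2.

Check the numerator P(z) = 2*z^2 + 2*z + 2 at each one:
  P(-5) = 42 ≠ 0, so z = -5 is a (simple) pole.
  P(-2) = 6 ≠ 0, so z = -2 is a (simple) pole.

Poles of f: {-5, -2}

Final answer: {-5, -2}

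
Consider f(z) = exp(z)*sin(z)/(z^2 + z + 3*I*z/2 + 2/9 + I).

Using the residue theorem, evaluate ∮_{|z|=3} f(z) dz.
By the residue theorem, ∮_C f(z) dz = 2πi · (sum of the residues of f at the poles inside |z| = 3).

The denominator factors as (z + 1/3 + 3*I/2)*(z + 2/3), so the singularities of f are simple poles at z = -1/3 - 3*I/2, z = -2/3.
  |-1/3 - 3*I/2|² = 85/36 < 9 = 3², so this pole is inside the contour.
  |-2/3|² = 4/9 < 9 = 3², so this pole is inside the contour.

With P(z) = exp(z)*sin(z) and Q(z) = z^2 + z + 3*I*z/2 + 2/9 + I, each pole is simple, so Res(f, z₀) = P(z₀)/Q'(z₀) with Q'(z) = 2*z + 1 + 3*I/2.
  Res(f, -1/3 - 3*I/2) = P(-1/3 - 3*I/2)/Q'(-1/3 - 3*I/2) = (-exp(-1/3 - 3*I/2)*sin(1/3 + 3*I/2))/(1/3 - 3*I/2) = (-12/85 - 54*I/85)*exp(-1/3 - 3*I/2)*sin(1/3 + 3*I/2)
  Res(f, -2/3) = P(-2/3)/Q'(-2/3) = (-exp(-2/3)*sin(2/3))/(-1/3 + 3*I/2) = (12/85 + 54*I/85)*exp(-2/3)*sin(2/3)

Sum of residues inside C: (-12/85 - 54*I/85)*exp(-1/3 - 3*I/2)*sin(1/3 + 3*I/2) + (12/85 + 54*I/85)*exp(-2/3)*sin(2/3)
∮_C f(z) dz = 2πi · ((-12/85 - 54*I/85)*exp(-1/3 - 3*I/2)*sin(1/3 + 3*I/2) + (12/85 + 54*I/85)*exp(-2/3)*sin(2/3)) = pi*(108/85 - 24*I/85)*exp(-1/3 - 3*I/2)*sin(1/3 + 3*I/2) + pi*(-108/85 + 24*I/85)*exp(-2/3)*sin(2/3)

Final answer: pi*(108/85 - 24*I/85)*exp(-1/3 - 3*I/2)*sin(1/3 + 3*I/2) + pi*(-108/85 + 24*I/85)*exp(-2/3)*sin(2/3)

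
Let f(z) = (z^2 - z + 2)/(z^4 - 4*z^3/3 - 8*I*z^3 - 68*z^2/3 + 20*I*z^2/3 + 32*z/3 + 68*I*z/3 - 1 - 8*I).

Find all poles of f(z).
The singularities of f are the zeros of the denominator. Factoring,
  z^4 - 4*z^3/3 - 8*I*z^3 - 68*z^2/3 + 20*I*z^2/3 + 32*z/3 + 68*I*z/3 - 1 - 8*I = (z - 2 - 3*I)*(z - 3*I)*(z - 1/3)*(z + 1 - 2*I)
so the candidates are z = 2 + 3*I, z = 3*I, z = 1/3, z = -1 + 2*I.

Check the numerator P(z) = z^2 - z + 2 at each one:
  P(2 + 3*I) = -5 + 9*I ≠ 0, so z = 2 + 3*I is a (simple) pole.
  P(3*I) = -7 - 3*I ≠ 0, so z = 3*I is a (simple) pole.
  P(1/3) = 16/9 ≠ 0, so z = 1/3 is a (simple) pole.
  P(-1 + 2*I) = -6*I ≠ 0, so z = -1 + 2*I is a (simple) pole.

Poles of f: {-1 + 2*I, 3*I, 1/3, 2 + 3*I}

Final answer: {-1 + 2*I, 3*I, 1/3, 2 + 3*I}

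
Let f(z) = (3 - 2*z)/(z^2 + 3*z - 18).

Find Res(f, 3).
-1/3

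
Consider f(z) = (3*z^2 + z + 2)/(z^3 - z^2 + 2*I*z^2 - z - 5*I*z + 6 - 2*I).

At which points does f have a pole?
{-1 - I, -2*I, 2 + I}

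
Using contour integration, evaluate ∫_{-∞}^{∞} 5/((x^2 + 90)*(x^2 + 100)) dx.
Let f(z) = 5/((z^2 + 90)*(z^2 + 100)). The denominator has no real zeros and deg Q - deg P = 4 ≥ 2, so the integral of f over the upper semicircle |z| = R tends to 0 as R → ∞. Closing the contour in the upper half-plane,
  ∫_{-∞}^{∞} f(x) dx = 2πi · Σ Res(f, z_k)  over the poles with Im z_k > 0.

Zeros of the denominator: z^2 + 90 = 0 gives z = ±3*sqrt(10)*I; z^2 + 100 = 0 gives z = ±10*I.
Upper half-plane: z = 10*I, z = 3*sqrt(10)*I (simple).

Each pole is a simple zero of Q(z) = z^4 + 190*z^2 + 9000, so Res(f, z₀) = P(z₀)/Q'(z₀) with P(z) = 5, Q'(z) = 4*z^3 + 380*z:
  Res(f, 10*I) = (5)/(-200*I) = I/40
  Res(f, 3*sqrt(10)*I) = (5)/(60*sqrt(10)*I) = -sqrt(10)*I/120

Sum of residues: I*(3 - sqrt(10))/120
∫_{-∞}^{∞} f(x) dx = 2πi · (I*(3 - sqrt(10))/120) = pi*(-3 + sqrt(10))/60

Final answer: pi*(-3 + sqrt(10))/60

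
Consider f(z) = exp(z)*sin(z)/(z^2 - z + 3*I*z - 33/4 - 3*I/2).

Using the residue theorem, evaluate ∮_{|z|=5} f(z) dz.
By the residue theorem, ∮_C f(z) dz = 2πi · (sum of the residues of f at the poles inside |z| = 5).

The denominator factors as (z + 2 + 3*I/2)*(z - 3 + 3*I/2), so the singularities of f are simple poles at z = -2 - 3*I/2, z = 3 - 3*I/2.
  |-2 - 3*I/2|² = 25/4 < 25 = 5², so this pole is inside the contour.
  |3 - 3*I/2|² = 45/4 < 25 = 5², so this pole is inside the contour.

With P(z) = exp(z)*sin(z) and Q(z) = z^2 - z + 3*I*z - 33/4 - 3*I/2, each pole is simple, so Res(f, z₀) = P(z₀)/Q'(z₀) with Q'(z) = 2*z - 1 + 3*I.
  Res(f, -2 - 3*I/2) = P(-2 - 3*I/2)/Q'(-2 - 3*I/2) = (-exp(-2 - 3*I/2)*sin(2 + 3*I/2))/(-5) = exp(-2 - 3*I/2)*sin(2 + 3*I/2)/5
  Res(f, 3 - 3*I/2) = P(3 - 3*I/2)/Q'(3 - 3*I/2) = (exp(3 - 3*I/2)*sin(3 - 3*I/2))/(5) = exp(3 - 3*I/2)*sin(3 - 3*I/2)/5

Sum of residues inside C: exp(3 - 3*I/2)*sin(3 - 3*I/2)/5 + exp(-2 - 3*I/2)*sin(2 + 3*I/2)/5
∮_C f(z) dz = 2πi · (exp(3 - 3*I/2)*sin(3 - 3*I/2)/5 + exp(-2 - 3*I/2)*sin(2 + 3*I/2)/5) = 2*I*pi*exp(-2 - 3*I/2)*sin(2 + 3*I/2)/5 + 2*I*pi*exp(3 - 3*I/2)*sin(3 - 3*I/2)/5

Final answer: 2*I*pi*exp(-2 - 3*I/2)*sin(2 + 3*I/2)/5 + 2*I*pi*exp(3 - 3*I/2)*sin(3 - 3*I/2)/5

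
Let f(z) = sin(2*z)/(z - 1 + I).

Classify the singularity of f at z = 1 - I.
pole of order 1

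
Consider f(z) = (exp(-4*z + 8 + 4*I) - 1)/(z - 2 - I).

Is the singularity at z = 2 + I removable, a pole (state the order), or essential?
removable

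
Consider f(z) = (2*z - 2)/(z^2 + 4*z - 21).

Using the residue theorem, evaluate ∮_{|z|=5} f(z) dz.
By the residue theorem, ∮_C f(z) dz = 2πi · (sum of the residues of f at the poles inside |z| = 5).

The denominator factors as (z + 7)*(z - 3), so the singularities of f are simple poles at z = -7, z = 3.
  |-7|² = 49 > 25 = 5², so this pole is outside the contour.
  |3|² = 9 < 25 = 5², so this pole is inside the contour.

With P(z) = 2*z - 2 and Q(z) = z^2 + 4*z - 21, each pole is simple, so Res(f, z₀) = P(z₀)/Q'(z₀) with Q'(z) = 2*z + 4.
  Res(f, 3) = P(3)/Q'(3) = (4)/(10) = 2/5

∮_C f(z) dz = 2πi · (2/5) = 4*I*pi/5

Final answer: 4*I*pi/5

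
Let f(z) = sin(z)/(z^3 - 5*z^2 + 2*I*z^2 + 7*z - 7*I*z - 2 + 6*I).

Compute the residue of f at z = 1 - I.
(1/2 - I/2)*sin(1 - I)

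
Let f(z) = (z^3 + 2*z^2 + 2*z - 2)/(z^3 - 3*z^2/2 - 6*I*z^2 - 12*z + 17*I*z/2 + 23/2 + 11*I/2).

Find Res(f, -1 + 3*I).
Write f(z) = P(z)/Q(z) with P(z) = z^3 + 2*z^2 + 2*z - 2 and Q(z) = z^3 - 3*z^2/2 - 6*I*z^2 - 12*z + 17*I*z/2 + 23/2 + 11*I/2.
The denominator factors as Q(z) = (z + 1 - 3*I)*(z - 3/2 - I)*(z - 1 - 2*I), so z = -1 + 3*I is a simple zero of Q and P is analytic there; z = -1 + 3*I is therefore a simple pole and
  Res(f, z₀) = P(z₀)/Q'(z₀).

Q'(z) = 3*z^2 - 3*z - 12*I*z - 12 + 17*I/2, so Q'(-1 + 3*I) = 3 - 13*I/2.
P(-1 + 3*I) = 6 - 24*I.

Res(f, -1 + 3*I) = (6 - 24*I)/(3 - 13*I/2) = 696/205 - 132*I/205

Final answer: 696/205 - 132*I/205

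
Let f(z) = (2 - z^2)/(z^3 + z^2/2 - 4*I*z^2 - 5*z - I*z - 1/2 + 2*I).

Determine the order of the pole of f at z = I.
Factor the denominator:
  z^3 + z^2/2 - 4*I*z^2 - 5*z - I*z - 1/2 + 2*I = (z - I)^2*(z + 1/2 - 2*I)

The numerator P(z) = 2 - z^2 has P(I) = 3 ≠ 0, so no factor of (z - I) cancels.
Near z = I we can therefore write f(z) = g(z)/(z - I)^2 with g analytic at I and g(I) ≠ 0 (g is the numerator divided by the remaining denominator factors).

Hence z = I is a pole of order 2.

Final answer: 2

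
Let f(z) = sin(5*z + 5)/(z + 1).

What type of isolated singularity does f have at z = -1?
Let u = z + 1. The argument of sin is 5*z + 5 = 5u, so
  f = sin(5u)/u = ((5u) - (5u)^3/6 + ...)/u = 5 - (125/6)*u^2 + ...
The Laurent expansion about u = 0 has no negative powers; equivalently lim_{z→-1} f(z) = 5 exists and is finite.
So the singularity is removable.

Final answer: removable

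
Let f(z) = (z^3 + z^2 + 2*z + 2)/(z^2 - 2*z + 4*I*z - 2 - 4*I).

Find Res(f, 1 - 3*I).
Write f(z) = P(z)/Q(z) with P(z) = z^3 + z^2 + 2*z + 2 and Q(z) = z^2 - 2*z + 4*I*z - 2 - 4*I.
The denominator factors as Q(z) = (z - 1 + 3*I)*(z - 1 + I), so z = 1 - 3*I is a simple zero of Q and P is analytic there; z = 1 - 3*I is therefore a simple pole and
  Res(f, z₀) = P(z₀)/Q'(z₀).

Q'(z) = 2*z - 2 + 4*I, so Q'(1 - 3*I) = -2*I.
P(1 - 3*I) = -30 + 6*I.

Res(f, 1 - 3*I) = (-30 + 6*I)/(-2*I) = -3 - 15*I

Final answer: -3 - 15*I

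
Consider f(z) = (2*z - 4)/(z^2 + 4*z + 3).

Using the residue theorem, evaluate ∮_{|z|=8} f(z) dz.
By the residue theorem, ∮_C f(z) dz = 2πi · (sum of the residues of f at the poles inside |z| = 8).

The denominator factors as (z + 3)*(z + 1), so the singularities of f are simple poles at z = -3, z = -1.
  |-3|² = 9 < 64 = 8², so this pole is inside the contour.
  |-1|² = 1 < 64 = 8², so this pole is inside the contour.

With P(z) = 2*z - 4 and Q(z) = z^2 + 4*z + 3, each pole is simple, so Res(f, z₀) = P(z₀)/Q'(z₀) with Q'(z) = 2*z + 4.
  Res(f, -3) = P(-3)/Q'(-3) = (-10)/(-2) = 5
  Res(f, -1) = P(-1)/Q'(-1) = (-6)/(2) = -3

Sum of residues inside C: 2
∮_C f(z) dz = 2πi · (2) = 4*I*pi

Final answer: 4*I*pi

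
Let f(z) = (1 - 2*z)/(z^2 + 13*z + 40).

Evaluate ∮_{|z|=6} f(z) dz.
22*I*pi/3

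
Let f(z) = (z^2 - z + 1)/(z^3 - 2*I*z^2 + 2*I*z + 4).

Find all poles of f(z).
The singularities of f are the zeros of the denominator. Factoring,
  z^3 - 2*I*z^2 + 2*I*z + 4 = (z - 2*I)*(z - 1 + I)*(z + 1 - I)
so the candidates are z = 2*I, z = 1 - I, z = -1 + I.

Check the numerator P(z) = z^2 - z + 1 at each one:
  P(2*I) = -3 - 2*I ≠ 0, so z = 2*I is a (simple) pole.
  P(1 - I) = -I ≠ 0, so z = 1 - I is a (simple) pole.
  P(-1 + I) = 2 - 3*I ≠ 0, so z = -1 + I is a (simple) pole.

Poles of f: {-1 + I, 2*I, 1 - I}

Final answer: {-1 + I, 2*I, 1 - I}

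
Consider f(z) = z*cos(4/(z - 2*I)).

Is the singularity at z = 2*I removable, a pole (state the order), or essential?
essential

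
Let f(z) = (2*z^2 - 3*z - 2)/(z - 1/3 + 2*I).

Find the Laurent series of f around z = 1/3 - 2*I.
Put w = z - (1/3 - 2*I), i.e. z = w + 1/3 - 2*I. The denominator is w, so it suffices to rewrite the numerator in powers of w.

P(z) = 2*z^2 - 3*z - 2
P(w + 1/3 - 2*I) = -97/9 + 10*I/3 + (-5/3 - 8*I)*w + 2*w^2

Dividing each term by w:
  f = (-97/9 + 10*I/3)/w - 5/3 - 8*I + 2*w

Substituting back w = z - 1/3 + 2*I:
  f(z) = (-97/9 + 10*I/3)/(z - 1/3 + 2*I) - 5/3 - 8*I + 2*(z - 1/3 + 2*I)

The series is finite because the numerator is a polynomial; the negative powers form the principal part, and the coefficient of 1/(z - 1/3 + 2*I) gives Res(f, 1/3 - 2*I) = -97/9 + 10*I/3.

Final answer: (-97/9 + 10*I/3)/(z - 1/3 + 2*I) - 5/3 - 8*I + 2*(z - 1/3 + 2*I)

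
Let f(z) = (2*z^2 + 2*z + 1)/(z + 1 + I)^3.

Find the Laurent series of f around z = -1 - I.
Put w = z - (-1 - I), i.e. z = w - 1 - I. The denominator is w^3, so it suffices to rewrite the numerator in powers of w.

P(z) = 2*z^2 + 2*z + 1
P(w - 1 - I) = -1 + 2*I + (-2 - 4*I)*w + 2*w^2

Dividing each term by w^3:
  f = (-1 + 2*I)/w^3 + (-2 - 4*I)/w^2 + 2/w

Substituting back w = z + 1 + I:
  f(z) = (-1 + 2*I)/(z + 1 + I)^3 + (-2 - 4*I)/(z + 1 + I)^2 + 2/(z + 1 + I)

The series is finite because the numerator is a polynomial; the negative powers form the principal part, and the coefficient of 1/(z + 1 + I) gives Res(f, -1 - I) = 2.

Final answer: (-1 + 2*I)/(z + 1 + I)^3 + (-2 - 4*I)/(z + 1 + I)^2 + 2/(z + 1 + I)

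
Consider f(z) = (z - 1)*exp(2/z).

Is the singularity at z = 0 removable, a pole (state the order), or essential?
Let u = z. Then
  e^(2/u) = Σ_{k≥0} (2)^k/(k!·u^k) = 1 + 2/u + 2/u^2 + 4/(3*u^3) + ...
which has infinitely many negative powers of u, so exp(2/z) has an essential singularity at z = 0.
The extra factor z - 1 is a nonzero polynomial; if the product had at most a pole at z = 0, dividing by that polynomial would leave exp(2/z) with at most a pole too — contradiction. (Equivalently, the product's Laurent series still has infinitely many negative powers.)
So the singularity is essential.

Final answer: essential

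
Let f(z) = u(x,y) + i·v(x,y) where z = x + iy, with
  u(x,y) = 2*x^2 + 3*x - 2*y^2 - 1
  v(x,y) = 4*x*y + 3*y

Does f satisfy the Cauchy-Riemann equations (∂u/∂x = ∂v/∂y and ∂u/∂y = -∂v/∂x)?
∂u/∂x = 4*x + 3
∂v/∂y = 4*x + 3
∂u/∂y = -4*y
∂v/∂x = 4*y
∂u/∂x = ∂v/∂y and ∂u/∂y = -∂v/∂x hold identically; f is analytic.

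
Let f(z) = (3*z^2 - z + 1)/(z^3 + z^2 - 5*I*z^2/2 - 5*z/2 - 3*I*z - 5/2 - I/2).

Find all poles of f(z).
The singularities of f are the zeros of the denominator. Factoring,
  z^3 + z^2 - 5*I*z^2/2 - 5*z/2 - 3*I*z - 5/2 - I/2 = (z - 1 - 3*I/2)*(z + 1 - I)*(z + 1)
so the candidates are z = 1 + 3*I/2, z = -1 + I, z = -1.

Check the numerator P(z) = 3*z^2 - z + 1 at each one:
  P(1 + 3*I/2) = -15/4 + 15*I/2 ≠ 0, so z = 1 + 3*I/2 is a (simple) pole.
  P(-1 + I) = 2 - 7*I ≠ 0, so z = -1 + I is a (simple) pole.
  P(-1) = 5 ≠ 0, so z = -1 is a (simple) pole.

Poles of f: {-1, -1 + I, 1 + 3*I/2}

Final answer: {-1, -1 + I, 1 + 3*I/2}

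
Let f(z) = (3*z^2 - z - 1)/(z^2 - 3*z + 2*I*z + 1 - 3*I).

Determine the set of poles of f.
The singularities of f are the zeros of the denominator. Factoring,
  z^2 - 3*z + 2*I*z + 1 - 3*I = (z - 1 + I)*(z - 2 + I)
so the candidates are z = 1 - I, z = 2 - I.

Check the numerator P(z) = 3*z^2 - z - 1 at each one:
  P(1 - I) = -2 - 5*I ≠ 0, so z = 1 - I is a (simple) pole.
  P(2 - I) = 6 - 11*I ≠ 0, so z = 2 - I is a (simple) pole.

Poles of f: {1 - I, 2 - I}

Final answer: {1 - I, 2 - I}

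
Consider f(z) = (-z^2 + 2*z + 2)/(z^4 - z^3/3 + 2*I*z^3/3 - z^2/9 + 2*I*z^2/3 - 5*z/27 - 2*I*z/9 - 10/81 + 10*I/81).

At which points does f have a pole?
The singularities of f are the zeros of the denominator. Factoring,
  z^4 - z^3/3 + 2*I*z^3/3 - z^2/9 + 2*I*z^2/3 - 5*z/27 - 2*I*z/9 - 10/81 + 10*I/81 = (z - I/3)*(z - 2/3 + 2*I/3)*(z - 1/3 + 2*I/3)*(z + 2/3 - I/3)
so the candidates are z = I/3, z = 2/3 - 2*I/3, z = 1/3 - 2*I/3, z = -2/3 + I/3.

Check the numerator P(z) = -z^2 + 2*z + 2 at each one:
  P(I/3) = 19/9 + 2*I/3 ≠ 0, so z = I/3 is a (simple) pole.
  P(2/3 - 2*I/3) = 10/3 - 4*I/9 ≠ 0, so z = 2/3 - 2*I/3 is a (simple) pole.
  P(1/3 - 2*I/3) = 3 - 8*I/9 ≠ 0, so z = 1/3 - 2*I/3 is a (simple) pole.
  P(-2/3 + I/3) = 1/3 + 10*I/9 ≠ 0, so z = -2/3 + I/3 is a (simple) pole.

Poles of f: {-2/3 + I/3, I/3, 1/3 - 2*I/3, 2/3 - 2*I/3}

Final answer: {-2/3 + I/3, I/3, 1/3 - 2*I/3, 2/3 - 2*I/3}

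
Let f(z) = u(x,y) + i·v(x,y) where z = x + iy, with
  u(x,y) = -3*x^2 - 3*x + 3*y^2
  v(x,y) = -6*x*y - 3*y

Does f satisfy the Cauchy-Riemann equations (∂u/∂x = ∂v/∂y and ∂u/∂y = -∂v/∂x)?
∂u/∂x = -6*x - 3
∂v/∂y = -6*x - 3
∂u/∂y = 6*y
∂v/∂x = -6*y
∂u/∂x = ∂v/∂y and ∂u/∂y = -∂v/∂x hold identically; f is analytic.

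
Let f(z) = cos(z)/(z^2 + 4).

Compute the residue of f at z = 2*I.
Write f(z) = P(z)/Q(z) with P(z) = cos(z) and Q(z) = z^2 + 4.
The denominator factors as Q(z) = (z - 2*I)*(z + 2*I), so z = 2*I is a simple zero of Q and P is analytic there; z = 2*I is therefore a simple pole and
  Res(f, z₀) = P(z₀)/Q'(z₀).

Q'(z) = 2*z, so Q'(2*I) = 4*I.
P(2*I) = cosh(2).

Res(f, 2*I) = (cosh(2))/(4*I) = -I*cosh(2)/4

Final answer: -I*cosh(2)/4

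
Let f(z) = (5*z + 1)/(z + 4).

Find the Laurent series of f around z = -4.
Put w = z - (-4), i.e. z = w - 4. The denominator is w, so it suffices to rewrite the numerator in powers of w.

P(z) = 5*z + 1
P(w - 4) = -19 + 5*w

Dividing each term by w:
  f = -19/w + 5

Substituting back w = z + 4:
  f(z) = -19/(z + 4) + 5

The series is finite because the numerator is a polynomial; the negative powers form the principal part, and the coefficient of 1/(z + 4) gives Res(f, -4) = -19.

Final answer: -19/(z + 4) + 5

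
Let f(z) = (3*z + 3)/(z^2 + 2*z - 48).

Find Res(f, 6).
3/2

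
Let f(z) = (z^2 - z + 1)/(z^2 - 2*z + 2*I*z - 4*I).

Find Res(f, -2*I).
Write f(z) = P(z)/Q(z) with P(z) = z^2 - z + 1 and Q(z) = z^2 - 2*z + 2*I*z - 4*I.
The denominator factors as Q(z) = (z - 2)*(z + 2*I), so z = -2*I is a simple zero of Q and P is analytic there; z = -2*I is therefore a simple pole and
  Res(f, z₀) = P(z₀)/Q'(z₀).

Q'(z) = 2*z - 2 + 2*I, so Q'(-2*I) = -2 - 2*I.
P(-2*I) = -3 + 2*I.

Res(f, -2*I) = (-3 + 2*I)/(-2 - 2*I) = 1/4 - 5*I/4

Final answer: 1/4 - 5*I/4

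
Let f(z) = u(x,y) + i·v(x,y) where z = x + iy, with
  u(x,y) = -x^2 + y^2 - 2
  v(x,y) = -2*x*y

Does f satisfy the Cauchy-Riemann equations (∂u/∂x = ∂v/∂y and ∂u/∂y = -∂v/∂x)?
∂u/∂x = -2*x
∂v/∂y = -2*x
∂u/∂y = 2*y
∂v/∂x = -2*y
∂u/∂x = ∂v/∂y and ∂u/∂y = -∂v/∂x hold identically; f is analytic.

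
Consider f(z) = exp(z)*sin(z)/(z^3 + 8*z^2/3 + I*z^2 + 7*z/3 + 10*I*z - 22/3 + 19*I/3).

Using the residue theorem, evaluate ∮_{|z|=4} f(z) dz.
By the residue theorem, ∮_C f(z) dz = 2πi · (sum of the residues of f at the poles inside |z| = 4).

The denominator factors as (z + 3 - 2*I)*(z - 1 + 2*I)*(z + 2/3 + I), so the singularities of f are simple poles at z = -3 + 2*I, z = 1 - 2*I, z = -2/3 - I.
  |-3 + 2*I|² = 13 < 16 = 4², so this pole is inside the contour.
  |1 - 2*I|² = 5 < 16 = 4², so this pole is inside the contour.
  |-2/3 - I|² = 13/9 < 16 = 4², so this pole is inside the contour.

With P(z) = exp(z)*sin(z) and Q(z) = z^3 + 8*z^2/3 + I*z^2 + 7*z/3 + 10*I*z - 22/3 + 19*I/3, each pole is simple, so Res(f, z₀) = P(z₀)/Q'(z₀) with Q'(z) = 3*z^2 + 16*z/3 + 2*I*z + 7/3 + 10*I.
  Res(f, -3 + 2*I) = P(-3 + 2*I)/Q'(-3 + 2*I) = (-exp(-3 + 2*I)*sin(3 - 2*I))/(-8/3 - 64*I/3) = (3/520 - 3*I/65)*exp(-3 + 2*I)*sin(3 - 2*I)
  Res(f, 1 - 2*I) = P(1 - 2*I)/Q'(1 - 2*I) = (exp(1 - 2*I)*sin(1 - 2*I))/(8/3 - 32*I/3) = (3/136 + 3*I/34)*exp(1 - 2*I)*sin(1 - 2*I)
  Res(f, -2/3 - I) = P(-2/3 - I)/Q'(-2/3 - I) = (-exp(-2/3 - I)*sin(2/3 + I))/(-8/9 + 22*I/3) = (18/1105 + 297*I/2210)*exp(-2/3 - I)*sin(2/3 + I)

Sum of residues inside C: (3/136 + 3*I/34)*exp(1 - 2*I)*sin(1 - 2*I) + (3/520 - 3*I/65)*exp(-3 + 2*I)*sin(3 - 2*I) + (18/1105 + 297*I/2210)*exp(-2/3 - I)*sin(2/3 + I)
∮_C f(z) dz = 2πi · ((3/136 + 3*I/34)*exp(1 - 2*I)*sin(1 - 2*I) + (3/520 - 3*I/65)*exp(-3 + 2*I)*sin(3 - 2*I) + (18/1105 + 297*I/2210)*exp(-2/3 - I)*sin(2/3 + I)) = pi*(6/65 + 3*I/260)*exp(-3 + 2*I)*sin(3 - 2*I) + pi*(-297/1105 + 36*I/1105)*exp(-2/3 - I)*sin(2/3 + I) + pi*(-3/17 + 3*I/68)*exp(1 - 2*I)*sin(1 - 2*I)

Final answer: pi*(6/65 + 3*I/260)*exp(-3 + 2*I)*sin(3 - 2*I) + pi*(-297/1105 + 36*I/1105)*exp(-2/3 - I)*sin(2/3 + I) + pi*(-3/17 + 3*I/68)*exp(1 - 2*I)*sin(1 - 2*I)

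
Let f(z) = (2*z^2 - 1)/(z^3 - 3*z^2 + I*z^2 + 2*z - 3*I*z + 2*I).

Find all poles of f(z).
{-I, 1, 2}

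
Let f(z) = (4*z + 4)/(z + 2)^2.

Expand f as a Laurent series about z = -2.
Put w = z - (-2), i.e. z = w - 2. The denominator is w^2, so it suffices to rewrite the numerator in powers of w.

P(z) = 4*z + 4
P(w - 2) = -4 + 4*w

Dividing each term by w^2:
  f = -4/w^2 + 4/w

Substituting back w = z + 2:
  f(z) = -4/(z + 2)^2 + 4/(z + 2)

The series is finite because the numerator is a polynomial; the negative powers form the principal part, and the coefficient of 1/(z + 2) gives Res(f, -2) = 4.

Final answer: -4/(z + 2)^2 + 4/(z + 2)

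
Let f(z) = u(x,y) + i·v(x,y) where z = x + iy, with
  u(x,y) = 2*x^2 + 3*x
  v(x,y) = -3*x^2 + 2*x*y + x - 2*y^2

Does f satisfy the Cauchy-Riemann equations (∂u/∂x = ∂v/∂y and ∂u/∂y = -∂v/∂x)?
∂u/∂x = 4*x + 3
∂v/∂y = 2*x - 4*y
∂u/∂y = 0
∂v/∂x = -6*x + 2*y + 1
∂u/∂x ≠ ∂v/∂y and ∂u/∂y ≠ -∂v/∂x; the Cauchy-Riemann equations are not satisfied, so f is not analytic.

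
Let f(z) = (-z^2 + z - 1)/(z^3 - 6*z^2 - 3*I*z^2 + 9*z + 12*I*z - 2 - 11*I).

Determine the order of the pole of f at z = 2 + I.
Factor the denominator:
  z^3 - 6*z^2 - 3*I*z^2 + 9*z + 12*I*z - 2 - 11*I = (z - 2 - I)^3

The numerator P(z) = -z^2 + z - 1 has P(2 + I) = -2 - 3*I ≠ 0, so no factor of (z - 2 - I) cancels.
Near z = 2 + I we can therefore write f(z) = g(z)/(z - 2 - I)^3 with g analytic at 2 + I and g(2 + I) ≠ 0 (g is just the numerator).

Hence z = 2 + I is a pole of order 3.

Final answer: 3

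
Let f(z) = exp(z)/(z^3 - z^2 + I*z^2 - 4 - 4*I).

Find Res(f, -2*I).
Write f(z) = P(z)/Q(z) with P(z) = exp(z) and Q(z) = z^3 - z^2 + I*z^2 - 4 - 4*I.
The denominator factors as Q(z) = (z + 2*I)*(z - 2)*(z + 1 - I), so z = -2*I is a simple zero of Q and P is analytic there; z = -2*I is therefore a simple pole and
  Res(f, z₀) = P(z₀)/Q'(z₀).

Q'(z) = 3*z^2 - 2*z + 2*I*z, so Q'(-2*I) = -8 + 4*I.
P(-2*I) = exp(-2*I).

Res(f, -2*I) = (exp(-2*I))/(-8 + 4*I) = (-1/10 - I/20)*exp(-2*I)

Final answer: (-1/10 - I/20)*exp(-2*I)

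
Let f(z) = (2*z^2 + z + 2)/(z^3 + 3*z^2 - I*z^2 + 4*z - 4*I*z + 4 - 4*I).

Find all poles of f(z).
{-2, -1 - I, 2*I}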